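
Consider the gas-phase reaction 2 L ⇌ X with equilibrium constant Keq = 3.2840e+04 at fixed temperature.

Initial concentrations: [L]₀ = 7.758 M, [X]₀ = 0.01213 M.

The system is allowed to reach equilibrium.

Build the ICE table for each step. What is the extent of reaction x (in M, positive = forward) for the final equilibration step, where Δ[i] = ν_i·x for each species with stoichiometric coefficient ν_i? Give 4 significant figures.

x = 3.874 M

Q₀ = 2.0154e-04 vs Keq = 3.2840e+04 ⇒ Q<K, forward
Step 1:
                  L         X
  init        7.758   0.01213
  Δ          -7.747     3.874
  eq        0.01088     3.886
  solve Keq expr → x = 3.874; check Q = 3.2840e+04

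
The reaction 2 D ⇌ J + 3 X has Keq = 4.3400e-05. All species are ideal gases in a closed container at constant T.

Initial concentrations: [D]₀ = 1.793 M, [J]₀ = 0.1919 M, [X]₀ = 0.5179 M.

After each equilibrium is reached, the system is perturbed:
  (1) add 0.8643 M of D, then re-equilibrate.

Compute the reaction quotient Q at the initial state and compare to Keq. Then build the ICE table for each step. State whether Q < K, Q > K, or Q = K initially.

Q₀ = 0.008292; Q > K (proceeds reverse)

Q₀ = 0.008292 vs Keq = 4.3400e-05 ⇒ Q>K, reverse
Step 1:
                  D         J         X
  I           1.793    0.1919    0.5179
  C          0.2519   -0.1259   -0.3778
  E           2.045   0.06597    0.1401
  solve Keq expr → x = -0.1259; check Q = 4.3400e-05
Then add 0.8643 M of D.
Step 2:
                  D         J         X
  I           2.909   0.06597    0.1401
  C        -0.01906  0.009529   0.02859
  E            2.89    0.0755    0.1687
  solve Keq expr → x = 0.009529; check Q = 4.3400e-05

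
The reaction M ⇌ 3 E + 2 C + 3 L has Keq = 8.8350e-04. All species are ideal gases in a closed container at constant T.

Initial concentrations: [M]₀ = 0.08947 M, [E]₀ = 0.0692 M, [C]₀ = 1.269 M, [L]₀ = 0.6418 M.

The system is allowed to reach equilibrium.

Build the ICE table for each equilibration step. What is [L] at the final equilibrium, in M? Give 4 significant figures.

[L]_eq = 0.6315 M

Q₀ = 0.001577 vs Keq = 8.8350e-04 ⇒ Q>K, reverse
Step 1:
                   M          E          C          L
  init       0.08947     0.0692      1.269     0.6418
  Δ         0.003426   -0.01028  -0.006852   -0.01028
  eq          0.0929    0.05892      1.262     0.6315
  solve Keq expr → x = -0.003426; check Q = 8.8350e-04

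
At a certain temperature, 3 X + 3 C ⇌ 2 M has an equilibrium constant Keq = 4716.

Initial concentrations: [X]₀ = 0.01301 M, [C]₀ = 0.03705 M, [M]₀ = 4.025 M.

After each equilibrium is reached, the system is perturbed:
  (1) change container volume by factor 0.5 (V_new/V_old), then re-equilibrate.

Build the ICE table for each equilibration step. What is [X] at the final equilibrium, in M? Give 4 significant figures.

Q₀ = 1.4466e+11 vs Keq = 4716 ⇒ Q>K, reverse
Step 1:
                    X           C           M
  Initial     0.01301     0.03705       4.025
  Change       0.3558      0.3558     -0.2372
  Equil        0.3688      0.3929       3.788
  solve Keq expr → x = -0.1186; check Q = 4716
Then change container volume by factor 0.5 (V_new/V_old).
Step 2:
                    X           C           M
  Initial      0.7377      0.7857       7.576
  Change      -0.2776     -0.2776      0.1851
  Equil          0.46      0.5081       7.761
  solve Keq expr → x = 0.09254; check Q = 4716

[X]_eq = 0.46 M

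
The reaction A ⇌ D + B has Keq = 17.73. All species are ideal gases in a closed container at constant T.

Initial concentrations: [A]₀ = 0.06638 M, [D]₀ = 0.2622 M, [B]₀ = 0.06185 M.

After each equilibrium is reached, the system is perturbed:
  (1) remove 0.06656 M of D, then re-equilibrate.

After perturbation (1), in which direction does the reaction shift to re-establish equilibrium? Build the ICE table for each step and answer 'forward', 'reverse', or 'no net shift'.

Q₀ = 0.2443 vs Keq = 17.73 ⇒ Q<K, forward
Step 1:
                    A           D           B
  Initial     0.06638      0.2622     0.06185
  Change     -0.06406     0.06406     0.06406
  Equil      0.002317      0.3263      0.1259
  solve Keq expr → x = 0.06406; check Q = 17.73
Then remove 0.06656 M of D.
Step 2:
                    A           D           B
  Initial    0.002317      0.2597      0.1259
  Change  -4.6261e-04  4.6261e-04  4.6261e-04
  Equil      0.001854      0.2602      0.1264
  solve Keq expr → x = 4.6261e-04; check Q = 17.73

Direction: forward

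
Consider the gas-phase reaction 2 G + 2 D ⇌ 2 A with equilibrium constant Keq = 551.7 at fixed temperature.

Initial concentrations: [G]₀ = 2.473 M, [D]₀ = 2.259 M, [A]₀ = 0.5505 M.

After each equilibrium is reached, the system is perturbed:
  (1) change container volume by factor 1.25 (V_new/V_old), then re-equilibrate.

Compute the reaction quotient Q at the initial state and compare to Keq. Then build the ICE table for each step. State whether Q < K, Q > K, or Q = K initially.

Q₀ = 0.00971 vs Keq = 551.7 ⇒ Q<K, forward
Step 1:
                   G          D          A
  init         2.473      2.259     0.5505
  Δ           -2.018     -2.018      2.018
  eq          0.4546     0.2406      2.569
  solve Keq expr → x = 1.009; check Q = 551.7
Then change container volume by factor 1.25 (V_new/V_old).
Step 2:
                   G          D          A
  init        0.3637     0.1925      2.055
  Δ          0.02793    0.02793   -0.02793
  eq          0.3916     0.2204      2.027
  solve Keq expr → x = -0.01396; check Q = 551.7

Q₀ = 0.00971; Q < K (proceeds forward)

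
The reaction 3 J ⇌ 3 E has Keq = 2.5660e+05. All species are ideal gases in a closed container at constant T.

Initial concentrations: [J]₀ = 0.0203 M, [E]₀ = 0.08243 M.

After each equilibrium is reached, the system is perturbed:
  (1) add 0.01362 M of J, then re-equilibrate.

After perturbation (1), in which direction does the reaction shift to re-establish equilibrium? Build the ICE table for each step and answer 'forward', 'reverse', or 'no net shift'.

Direction: forward

Q₀ = 66.95 vs Keq = 2.5660e+05 ⇒ Q<K, forward
Step 1:
                   J          E
  Initial     0.0203    0.08243
  Change    -0.01871    0.01871
  Equil     0.001592     0.1011
  solve Keq expr → x = 0.006236; check Q = 2.5660e+05
Then add 0.01362 M of J.
Step 2:
                   J          E
  Initial    0.01521     0.1011
  Change    -0.01341    0.01341
  Equil     0.001803     0.1145
  solve Keq expr → x = 0.00447; check Q = 2.5660e+05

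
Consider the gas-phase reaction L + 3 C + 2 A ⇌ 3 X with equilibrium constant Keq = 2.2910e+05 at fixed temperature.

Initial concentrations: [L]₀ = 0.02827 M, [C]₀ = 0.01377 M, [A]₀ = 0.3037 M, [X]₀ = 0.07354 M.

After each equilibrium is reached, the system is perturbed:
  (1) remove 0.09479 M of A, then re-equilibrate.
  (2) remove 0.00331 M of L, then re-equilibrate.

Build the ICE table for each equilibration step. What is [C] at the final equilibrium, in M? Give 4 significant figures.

Q₀ = 5.8419e+04 vs Keq = 2.2910e+05 ⇒ Q<K, forward
Step 1:
                    L           C           A           X
  init        0.02827     0.01377      0.3037     0.07354
  Δ         -0.001435   -0.004305    -0.00287    0.004305
  eq          0.02683    0.009465      0.3008     0.07785
  solve Keq expr → x = 0.001435; check Q = 2.2910e+05
Then remove 0.09479 M of A.
Step 2:
                    L           C           A           X
  init        0.02683    0.009465       0.206     0.07785
  Δ        7.3630e-04    0.002209    0.001473   -0.002209
  eq          0.02757     0.01167      0.2075     0.07564
  solve Keq expr → x = -7.3630e-04; check Q = 2.2910e+05
Then remove 0.00331 M of L.
Step 3:
                    L           C           A           X
  init        0.02426     0.01167      0.2075     0.07564
  Δ        1.3643e-04  4.0929e-04  2.7286e-04 -4.0929e-04
  eq           0.0244     0.01208      0.2078     0.07523
  solve Keq expr → x = -1.3643e-04; check Q = 2.2910e+05

[C]_eq = 0.01208 M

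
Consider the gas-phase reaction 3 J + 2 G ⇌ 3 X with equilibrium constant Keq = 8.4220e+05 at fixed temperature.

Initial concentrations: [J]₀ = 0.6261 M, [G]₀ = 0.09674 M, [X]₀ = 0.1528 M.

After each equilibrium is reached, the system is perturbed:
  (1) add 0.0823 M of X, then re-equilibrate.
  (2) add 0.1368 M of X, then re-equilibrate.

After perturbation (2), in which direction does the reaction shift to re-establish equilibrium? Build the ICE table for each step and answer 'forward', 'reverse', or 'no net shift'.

Q₀ = 1.553 vs Keq = 8.4220e+05 ⇒ Q<K, forward
Step 1:
                   J          G          X
  I           0.6261    0.09674     0.1528
  C          -0.1443   -0.09621     0.1443
  E           0.4818 5.2773e-04     0.2971
  solve Keq expr → x = 0.04811; check Q = 8.4220e+05
Then add 0.0823 M of X.
Step 2:
                   J          G          X
  I           0.4818 5.2773e-04     0.3794
  C       3.4792e-04 2.3194e-04 -3.4792e-04
  E           0.4821 7.5967e-04     0.3791
  solve Keq expr → x = -1.1597e-04; check Q = 8.4220e+05
Then add 0.1368 M of X.
Step 3:
                   J          G          X
  I           0.4821 7.5967e-04     0.5159
  C       6.6234e-04 4.4156e-04 -6.6234e-04
  E           0.4828   0.001201     0.5152
  solve Keq expr → x = -2.2078e-04; check Q = 8.4220e+05

Direction: reverse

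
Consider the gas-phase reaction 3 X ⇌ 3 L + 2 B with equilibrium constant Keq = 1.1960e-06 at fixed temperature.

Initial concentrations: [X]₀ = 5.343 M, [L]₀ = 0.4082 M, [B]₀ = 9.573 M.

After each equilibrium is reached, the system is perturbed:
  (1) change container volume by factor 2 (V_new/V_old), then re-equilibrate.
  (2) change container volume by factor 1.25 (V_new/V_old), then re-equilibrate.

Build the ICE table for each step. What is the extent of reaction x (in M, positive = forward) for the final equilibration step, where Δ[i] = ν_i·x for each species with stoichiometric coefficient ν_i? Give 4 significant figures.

Q₀ = 0.04087 vs Keq = 1.1960e-06 ⇒ Q>K, reverse
Step 1:
                    X           L           B
  I             5.343      0.4082       9.573
  C            0.3944     -0.3944      -0.263
  E             5.737     0.01376        9.31
  solve Keq expr → x = -0.1315; check Q = 1.1960e-06
Then change container volume by factor 2 (V_new/V_old).
Step 2:
                    X           L           B
  I             2.869    0.006881       4.655
  C         -0.004022    0.004022    0.002681
  E             2.865      0.0109       4.658
  solve Keq expr → x = 0.001341; check Q = 1.1960e-06
Then change container volume by factor 1.25 (V_new/V_old).
Step 3:
                    X           L           B
  I             2.292    0.008722       3.726
  C         -0.001391    0.001391  9.2747e-04
  E              2.29     0.01011       3.727
  solve Keq expr → x = 4.6374e-04; check Q = 1.1960e-06

x = 4.6374e-04 M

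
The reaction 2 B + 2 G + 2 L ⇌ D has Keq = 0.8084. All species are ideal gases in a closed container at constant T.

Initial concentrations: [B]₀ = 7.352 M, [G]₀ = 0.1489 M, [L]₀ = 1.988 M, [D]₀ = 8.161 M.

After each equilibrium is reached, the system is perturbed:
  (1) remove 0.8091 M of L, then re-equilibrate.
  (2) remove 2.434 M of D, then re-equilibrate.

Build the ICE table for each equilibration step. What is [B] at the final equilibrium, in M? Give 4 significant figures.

[B]_eq = 7.475 M

Q₀ = 1.723 vs Keq = 0.8084 ⇒ Q>K, reverse
Step 1:
                  B         G         L         D
  init        7.352    0.1489     1.988     8.161
  Δ         0.06002   0.06002   0.06002  -0.03001
  eq          7.412    0.2089     2.048     8.131
  solve Keq expr → x = -0.03001; check Q = 0.8084
Then remove 0.8091 M of L.
Step 2:
                  B         G         L         D
  init        7.412    0.2089     1.239     8.131
  Δ          0.1042    0.1042    0.1042  -0.05211
  eq          7.516    0.3131     1.343     8.079
  solve Keq expr → x = -0.05211; check Q = 0.8084
Then remove 2.434 M of D.
Step 3:
                  B         G         L         D
  init        7.516    0.3131     1.343     5.645
  Δ        -0.04114  -0.04114  -0.04114   0.02057
  eq          7.475     0.272     1.302     5.665
  solve Keq expr → x = 0.02057; check Q = 0.8084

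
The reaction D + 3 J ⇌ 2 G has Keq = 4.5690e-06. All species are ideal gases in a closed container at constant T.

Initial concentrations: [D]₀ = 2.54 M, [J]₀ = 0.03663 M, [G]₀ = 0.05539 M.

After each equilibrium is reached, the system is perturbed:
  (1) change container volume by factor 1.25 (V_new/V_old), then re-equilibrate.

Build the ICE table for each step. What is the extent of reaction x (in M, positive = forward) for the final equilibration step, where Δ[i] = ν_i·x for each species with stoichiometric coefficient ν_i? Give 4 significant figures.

Q₀ = 24.58 vs Keq = 4.5690e-06 ⇒ Q>K, reverse
Step 1:
                   D          J          G
  init          2.54    0.03663    0.05539
  Δ          0.02762    0.08287   -0.05525
  eq           2.568     0.1195 1.4150e-04
  solve Keq expr → x = -0.02762; check Q = 4.5690e-06
Then change container volume by factor 1.25 (V_new/V_old).
Step 2:
                   D          J          G
  init         2.054     0.0956 1.1320e-04
  Δ       1.1295e-05 3.3886e-05 -2.2591e-05
  eq           2.054    0.09564 9.0606e-05
  solve Keq expr → x = -1.1295e-05; check Q = 4.5690e-06

x = -1.1295e-05 M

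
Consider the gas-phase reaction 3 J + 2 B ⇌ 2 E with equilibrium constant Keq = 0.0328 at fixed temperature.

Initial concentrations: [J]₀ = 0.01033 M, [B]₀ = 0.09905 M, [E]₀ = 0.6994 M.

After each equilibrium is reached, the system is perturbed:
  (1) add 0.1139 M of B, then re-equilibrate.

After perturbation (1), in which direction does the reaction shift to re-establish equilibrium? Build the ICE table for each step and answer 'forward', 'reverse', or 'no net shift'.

Direction: forward

Q₀ = 4.5232e+07 vs Keq = 0.0328 ⇒ Q>K, reverse
Step 1:
                    J           B           E
  Initial     0.01033     0.09905      0.6994
  Change       0.8889      0.5926     -0.5926
  Equil        0.8992      0.6916      0.1068
  solve Keq expr → x = -0.2963; check Q = 0.0328
Then add 0.1139 M of B.
Step 2:
                    J           B           E
  Initial      0.8992      0.8055      0.1068
  Change     -0.01808    -0.01205     0.01205
  Equil        0.8811      0.7935      0.1189
  solve Keq expr → x = 0.006026; check Q = 0.0328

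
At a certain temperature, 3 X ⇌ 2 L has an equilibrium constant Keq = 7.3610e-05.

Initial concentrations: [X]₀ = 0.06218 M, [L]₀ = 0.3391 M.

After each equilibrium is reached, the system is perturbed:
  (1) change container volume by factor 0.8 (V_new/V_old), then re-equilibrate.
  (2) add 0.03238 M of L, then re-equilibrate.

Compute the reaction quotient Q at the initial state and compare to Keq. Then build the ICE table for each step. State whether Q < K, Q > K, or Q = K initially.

Q₀ = 478.3 vs Keq = 7.3610e-05 ⇒ Q>K, reverse
Step 1:
                  X         L
  init      0.06218    0.3391
  Δ          0.5032   -0.3355
  eq         0.5654  0.003647
  solve Keq expr → x = -0.1677; check Q = 7.3610e-05
Then change container volume by factor 0.8 (V_new/V_old).
Step 2:
                  X         L
  init       0.7067  0.004559
  Δ       -7.9428e-04 5.2952e-04
  eq         0.7059  0.005088
  solve Keq expr → x = 2.6476e-04; check Q = 7.3610e-05
Then add 0.03238 M of L.
Step 3:
                  X         L
  init       0.7059   0.03747
  Δ         0.04778  -0.03185
  eq         0.7537  0.005614
  solve Keq expr → x = -0.01593; check Q = 7.3610e-05

Q₀ = 478.3; Q > K (proceeds reverse)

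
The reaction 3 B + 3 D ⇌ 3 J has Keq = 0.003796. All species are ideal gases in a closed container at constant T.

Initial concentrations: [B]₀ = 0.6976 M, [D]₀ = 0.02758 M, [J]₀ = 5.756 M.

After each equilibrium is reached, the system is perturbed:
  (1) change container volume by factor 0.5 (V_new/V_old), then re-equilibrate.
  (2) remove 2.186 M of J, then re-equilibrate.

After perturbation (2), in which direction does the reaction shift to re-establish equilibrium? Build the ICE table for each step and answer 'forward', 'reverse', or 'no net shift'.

Direction: forward

Q₀ = 2.6777e+07 vs Keq = 0.003796 ⇒ Q>K, reverse
Step 1:
                    B           D           J
  I            0.6976     0.02758       5.756
  C             3.476       3.476      -3.476
  E             4.173       3.503        2.28
  solve Keq expr → x = -1.159; check Q = 0.003796
Then change container volume by factor 0.5 (V_new/V_old).
Step 2:
                    B           D           J
  I             8.346       7.006       4.561
  C            -1.439      -1.439       1.439
  E             6.908       5.568       5.999
  solve Keq expr → x = 0.4795; check Q = 0.003796
Then remove 2.186 M of J.
Step 3:
                    B           D           J
  I             6.908       5.568       3.813
  C           -0.7737     -0.7737      0.7737
  E             6.134       4.794       4.587
  solve Keq expr → x = 0.2579; check Q = 0.003796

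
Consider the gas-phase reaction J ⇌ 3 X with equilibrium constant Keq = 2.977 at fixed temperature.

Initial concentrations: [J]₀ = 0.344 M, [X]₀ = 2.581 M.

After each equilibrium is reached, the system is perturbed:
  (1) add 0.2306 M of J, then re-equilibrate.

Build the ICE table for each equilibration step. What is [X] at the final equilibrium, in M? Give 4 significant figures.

[X]_eq = 1.42 M

Q₀ = 49.98 vs Keq = 2.977 ⇒ Q>K, reverse
Step 1:
                   J          X
  Initial      0.344      2.581
  Change      0.4217     -1.265
  Equil       0.7657      1.316
  solve Keq expr → x = -0.4217; check Q = 2.977
Then add 0.2306 M of J.
Step 2:
                   J          X
  Initial     0.9963      1.316
  Change    -0.03462     0.1039
  Equil       0.9616       1.42
  solve Keq expr → x = 0.03462; check Q = 2.977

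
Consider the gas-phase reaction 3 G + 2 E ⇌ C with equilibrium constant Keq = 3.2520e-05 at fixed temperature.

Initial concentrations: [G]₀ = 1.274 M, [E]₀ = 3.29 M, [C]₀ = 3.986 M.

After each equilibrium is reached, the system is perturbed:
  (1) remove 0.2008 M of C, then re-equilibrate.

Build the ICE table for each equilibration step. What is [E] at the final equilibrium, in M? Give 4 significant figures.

Q₀ = 0.1781 vs Keq = 3.2520e-05 ⇒ Q>K, reverse
Step 1:
                   G          E          C
  Initial      1.274       3.29      3.986
  Change       7.478      4.986     -2.493
  Equil        8.752      8.276      1.493
  solve Keq expr → x = -2.493; check Q = 3.2520e-05
Then remove 0.2008 M of C.
Step 2:
                   G          E          C
  Initial      8.752      8.276      1.292
  Change     -0.1899    -0.1266    0.06328
  Equil        8.563      8.149      1.356
  solve Keq expr → x = 0.06328; check Q = 3.2520e-05

[E]_eq = 8.149 M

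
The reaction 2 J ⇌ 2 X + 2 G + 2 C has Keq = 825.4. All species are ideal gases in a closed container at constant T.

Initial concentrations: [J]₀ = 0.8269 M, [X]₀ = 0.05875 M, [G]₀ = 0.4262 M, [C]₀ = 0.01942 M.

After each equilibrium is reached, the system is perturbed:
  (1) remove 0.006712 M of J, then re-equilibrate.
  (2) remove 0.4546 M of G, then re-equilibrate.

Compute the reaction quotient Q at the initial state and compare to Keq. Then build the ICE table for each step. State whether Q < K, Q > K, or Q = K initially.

Q₀ = 3.4581e-07; Q < K (proceeds forward)

Q₀ = 3.4581e-07 vs Keq = 825.4 ⇒ Q<K, forward
Step 1:
                  J         X         G         C
  Initial    0.8269   0.05875    0.4262   0.01942
  Change    -0.7971    0.7971    0.7971    0.7971
  Equil     0.02976    0.8559     1.223    0.8166
  solve Keq expr → x = 0.3986; check Q = 825.4
Then remove 0.006712 M of J.
Step 2:
                  J         X         G         C
  Initial   0.02305    0.8559     1.223    0.8166
  Change    0.00613  -0.00613  -0.00613  -0.00613
  Equil     0.02918    0.8498     1.217    0.8104
  solve Keq expr → x = -0.003065; check Q = 825.4
Then remove 0.4546 M of G.
Step 3:
                  J         X         G         C
  Initial   0.02918    0.8498    0.7626    0.8104
  Change   -0.01019   0.01019   0.01019   0.01019
  Equil     0.01898      0.86    0.7728    0.8206
  solve Keq expr → x = 0.005097; check Q = 825.4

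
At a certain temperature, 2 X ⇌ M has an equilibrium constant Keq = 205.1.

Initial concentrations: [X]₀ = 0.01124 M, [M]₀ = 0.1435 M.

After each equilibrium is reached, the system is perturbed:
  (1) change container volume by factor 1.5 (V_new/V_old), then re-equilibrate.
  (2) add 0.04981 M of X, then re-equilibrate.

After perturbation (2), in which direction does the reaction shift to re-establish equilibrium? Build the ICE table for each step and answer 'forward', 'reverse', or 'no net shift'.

Q₀ = 1136 vs Keq = 205.1 ⇒ Q>K, reverse
Step 1:
                  X         M
  I         0.01124    0.1435
  C         0.01453 -0.007266
  E         0.02577    0.1362
  solve Keq expr → x = -0.007266; check Q = 205.1
Then change container volume by factor 1.5 (V_new/V_old).
Step 2:
                  X         M
  I         0.01718   0.09082
  C        0.003649 -0.001825
  E         0.02083     0.089
  solve Keq expr → x = -0.001825; check Q = 205.1
Then add 0.04981 M of X.
Step 3:
                  X         M
  I         0.07064     0.089
  C        -0.04721    0.0236
  E         0.02343    0.1126
  solve Keq expr → x = 0.0236; check Q = 205.1

Direction: forward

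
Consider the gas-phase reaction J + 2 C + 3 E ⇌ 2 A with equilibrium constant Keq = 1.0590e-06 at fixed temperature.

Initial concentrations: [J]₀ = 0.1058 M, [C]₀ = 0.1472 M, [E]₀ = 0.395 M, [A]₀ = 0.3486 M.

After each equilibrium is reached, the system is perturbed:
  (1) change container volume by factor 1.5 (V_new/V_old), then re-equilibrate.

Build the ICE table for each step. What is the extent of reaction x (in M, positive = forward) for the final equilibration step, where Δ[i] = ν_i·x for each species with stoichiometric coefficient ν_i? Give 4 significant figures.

Q₀ = 860.1 vs Keq = 1.0590e-06 ⇒ Q>K, reverse
Step 1:
                    J           C           E           A
  Initial      0.1058      0.1472       0.395      0.3486
  Change       0.1742      0.3484      0.5225     -0.3484
  Equil          0.28      0.4956      0.9175  2.3717e-04
  solve Keq expr → x = -0.1742; check Q = 1.0590e-06
Then change container volume by factor 1.5 (V_new/V_old).
Step 2:
                    J           C           E           A
  Initial      0.1867      0.3304      0.6117  1.5811e-04
  Change   4.3895e-05  8.7790e-05  1.3168e-04 -8.7790e-05
  Equil        0.1867      0.3305      0.6118  7.0321e-05
  solve Keq expr → x = -4.3895e-05; check Q = 1.0590e-06

x = -4.3895e-05 M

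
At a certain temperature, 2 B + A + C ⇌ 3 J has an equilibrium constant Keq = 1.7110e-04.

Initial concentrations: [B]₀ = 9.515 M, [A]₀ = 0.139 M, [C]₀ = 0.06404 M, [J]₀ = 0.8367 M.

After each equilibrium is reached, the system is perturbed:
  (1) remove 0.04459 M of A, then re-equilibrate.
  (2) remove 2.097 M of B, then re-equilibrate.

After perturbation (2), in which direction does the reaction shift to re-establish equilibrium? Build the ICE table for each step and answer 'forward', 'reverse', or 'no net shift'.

Q₀ = 0.7268 vs Keq = 1.7110e-04 ⇒ Q>K, reverse
Step 1:
                  B         A         C         J
  init        9.515     0.139   0.06404    0.8367
  Δ          0.4747    0.2374    0.2374   -0.7121
  eq           9.99    0.3764    0.3014    0.1246
  solve Keq expr → x = -0.2374; check Q = 1.7110e-04
Then remove 0.04459 M of A.
Step 2:
                  B         A         C         J
  init         9.99    0.3318    0.3014    0.1246
  Δ         0.00314   0.00157   0.00157  -0.00471
  eq          9.993    0.3333     0.303    0.1199
  solve Keq expr → x = -0.00157; check Q = 1.7110e-04
Then remove 2.097 M of B.
Step 3:
                  B         A         C         J
  init        7.896    0.3333     0.303    0.1199
  Δ         0.01078  0.005392  0.005392  -0.01618
  eq          7.907    0.3387    0.3084    0.1038
  solve Keq expr → x = -0.005392; check Q = 1.7110e-04

Direction: reverse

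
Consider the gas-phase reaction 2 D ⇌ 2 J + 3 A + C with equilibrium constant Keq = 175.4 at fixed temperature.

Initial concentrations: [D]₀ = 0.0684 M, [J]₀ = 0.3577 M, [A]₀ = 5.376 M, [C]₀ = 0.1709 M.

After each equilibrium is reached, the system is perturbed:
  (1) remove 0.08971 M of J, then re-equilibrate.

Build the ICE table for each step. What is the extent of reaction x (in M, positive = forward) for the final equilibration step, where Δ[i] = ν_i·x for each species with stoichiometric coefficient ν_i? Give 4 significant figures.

x = 0.0104 M

Q₀ = 726.2 vs Keq = 175.4 ⇒ Q>K, reverse
Step 1:
                   D          J          A          C
  init        0.0684     0.3577      5.376     0.1709
  Δ          0.04365   -0.04365   -0.06547   -0.02182
  eq           0.112     0.3141      5.311     0.1491
  solve Keq expr → x = -0.02182; check Q = 175.4
Then remove 0.08971 M of J.
Step 2:
                   D          J          A          C
  init         0.112     0.2243      5.311     0.1491
  Δ         -0.02079    0.02079    0.03119     0.0104
  eq         0.09125     0.2451      5.342     0.1595
  solve Keq expr → x = 0.0104; check Q = 175.4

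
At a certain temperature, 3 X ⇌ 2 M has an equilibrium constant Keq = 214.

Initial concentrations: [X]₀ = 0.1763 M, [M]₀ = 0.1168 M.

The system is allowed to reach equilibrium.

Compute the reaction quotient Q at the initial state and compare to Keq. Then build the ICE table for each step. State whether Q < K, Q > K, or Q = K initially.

Q₀ = 2.49 vs Keq = 214 ⇒ Q<K, forward
Step 1:
                  X         M
  init       0.1763    0.1168
  Δ         -0.1198   0.07984
  eq        0.05653    0.1966
  solve Keq expr → x = 0.03992; check Q = 214

Q₀ = 2.49; Q < K (proceeds forward)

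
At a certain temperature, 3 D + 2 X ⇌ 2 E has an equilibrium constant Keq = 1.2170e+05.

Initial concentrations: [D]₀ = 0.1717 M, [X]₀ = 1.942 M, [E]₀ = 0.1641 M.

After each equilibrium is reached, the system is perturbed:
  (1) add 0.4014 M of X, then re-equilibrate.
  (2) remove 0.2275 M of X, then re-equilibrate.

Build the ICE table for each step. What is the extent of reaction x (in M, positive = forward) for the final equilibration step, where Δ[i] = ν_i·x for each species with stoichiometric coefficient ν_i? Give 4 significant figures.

Q₀ = 1.411 vs Keq = 1.2170e+05 ⇒ Q<K, forward
Step 1:
                    D           X           E
  Initial      0.1717       1.942      0.1641
  Change       -0.166     -0.1107      0.1107
  Equil      0.005698       1.831      0.2748
  solve Keq expr → x = 0.05533; check Q = 1.2170e+05
Then add 0.4014 M of X.
Step 2:
                    D           X           E
  Initial    0.005698       2.233      0.2748
  Change  -6.9885e-04 -4.6590e-04  4.6590e-04
  Equil      0.004999       2.232      0.2752
  solve Keq expr → x = 2.3295e-04; check Q = 1.2170e+05
Then remove 0.2275 M of X.
Step 3:
                    D           X           E
  Initial    0.004999       2.005      0.2752
  Change   3.6774e-04  2.4516e-04 -2.4516e-04
  Equil      0.005367       2.005       0.275
  solve Keq expr → x = -1.2258e-04; check Q = 1.2170e+05

x = -1.2258e-04 M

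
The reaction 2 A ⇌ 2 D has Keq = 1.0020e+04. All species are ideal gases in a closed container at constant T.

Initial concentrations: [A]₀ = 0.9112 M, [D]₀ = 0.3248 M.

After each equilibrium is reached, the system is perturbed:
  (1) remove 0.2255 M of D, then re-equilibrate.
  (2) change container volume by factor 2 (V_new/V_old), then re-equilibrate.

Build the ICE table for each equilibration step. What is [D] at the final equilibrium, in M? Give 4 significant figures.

Q₀ = 0.1271 vs Keq = 1.0020e+04 ⇒ Q<K, forward
Step 1:
                    A           D
  init         0.9112      0.3248
  Δ            -0.899       0.899
  eq          0.01223       1.224
  solve Keq expr → x = 0.4495; check Q = 1.0020e+04
Then remove 0.2255 M of D.
Step 2:
                    A           D
  init        0.01223      0.9983
  Δ          -0.00223     0.00223
  eq         0.009995       1.001
  solve Keq expr → x = 0.001115; check Q = 1.0020e+04
Then change container volume by factor 2 (V_new/V_old).
Step 3:
                    A           D
  init       0.004998      0.5003
  Δ                 0           0
  eq         0.004998      0.5003
  solve Keq expr → x = 0; check Q = 1.0020e+04

[D]_eq = 0.5003 M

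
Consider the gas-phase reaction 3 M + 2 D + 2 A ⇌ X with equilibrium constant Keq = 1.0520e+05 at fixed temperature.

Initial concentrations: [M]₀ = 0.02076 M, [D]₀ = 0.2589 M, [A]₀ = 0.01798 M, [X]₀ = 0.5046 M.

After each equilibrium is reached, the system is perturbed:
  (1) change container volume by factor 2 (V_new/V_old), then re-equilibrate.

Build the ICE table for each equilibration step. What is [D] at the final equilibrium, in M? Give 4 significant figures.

Q₀ = 2.6027e+09 vs Keq = 1.0520e+05 ⇒ Q>K, reverse
Step 1:
                  M         D         A         X
  init      0.02076    0.2589   0.01798    0.5046
  Δ          0.1294   0.08628   0.08628  -0.04314
  eq         0.1502    0.3452    0.1043    0.4615
  solve Keq expr → x = -0.04314; check Q = 1.0520e+05
Then change container volume by factor 2 (V_new/V_old).
Step 2:
                  M         D         A         X
  init      0.07509    0.1726   0.05213    0.2307
  Δ         0.07779   0.05186   0.05186  -0.02593
  eq         0.1529    0.2245     0.104    0.2048
  solve Keq expr → x = -0.02593; check Q = 1.0520e+05

[D]_eq = 0.2245 M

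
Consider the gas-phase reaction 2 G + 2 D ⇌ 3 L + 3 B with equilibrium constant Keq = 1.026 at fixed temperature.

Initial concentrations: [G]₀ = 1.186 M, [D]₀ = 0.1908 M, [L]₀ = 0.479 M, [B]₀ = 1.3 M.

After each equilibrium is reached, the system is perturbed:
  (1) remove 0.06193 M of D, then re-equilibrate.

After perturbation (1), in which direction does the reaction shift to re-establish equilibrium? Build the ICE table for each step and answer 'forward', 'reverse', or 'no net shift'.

Direction: reverse

Q₀ = 4.715 vs Keq = 1.026 ⇒ Q>K, reverse
Step 1:
                  G         D         L         B
  Initial     1.186    0.1908     0.479       1.3
  Change    0.06161   0.06161  -0.09241  -0.09241
  Equil       1.248    0.2524    0.3866     1.208
  solve Keq expr → x = -0.0308; check Q = 1.026
Then remove 0.06193 M of D.
Step 2:
                  G         D         L         B
  Initial     1.248    0.1905    0.3866     1.208
  Change     0.0205    0.0205  -0.03075  -0.03075
  Equil       1.268     0.211    0.3558     1.177
  solve Keq expr → x = -0.01025; check Q = 1.026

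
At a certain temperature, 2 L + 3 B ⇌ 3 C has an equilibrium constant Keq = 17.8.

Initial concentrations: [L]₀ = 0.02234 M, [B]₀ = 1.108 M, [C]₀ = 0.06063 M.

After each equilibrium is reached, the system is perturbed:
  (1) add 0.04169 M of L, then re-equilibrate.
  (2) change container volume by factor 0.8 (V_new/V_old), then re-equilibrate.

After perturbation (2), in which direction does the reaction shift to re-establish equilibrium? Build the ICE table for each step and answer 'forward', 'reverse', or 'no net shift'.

Q₀ = 0.3283 vs Keq = 17.8 ⇒ Q<K, forward
Step 1:
                  L         B         C
  Initial   0.02234     1.108   0.06063
  Change   -0.01702  -0.02553   0.02553
  Equil    0.005322     1.082   0.08616
  solve Keq expr → x = 0.008509; check Q = 17.8
Then add 0.04169 M of L.
Step 2:
                  L         B         C
  Initial   0.04701     1.082   0.08616
  Change   -0.03525  -0.05288   0.05288
  Equil     0.01176      1.03     0.139
  solve Keq expr → x = 0.01763; check Q = 17.8
Then change container volume by factor 0.8 (V_new/V_old).
Step 3:
                  L         B         C
  Initial    0.0147     1.287    0.1738
  Change  -0.002504 -0.003756  0.003756
  Equil      0.0122     1.283    0.1775
  solve Keq expr → x = 0.001252; check Q = 17.8

Direction: forward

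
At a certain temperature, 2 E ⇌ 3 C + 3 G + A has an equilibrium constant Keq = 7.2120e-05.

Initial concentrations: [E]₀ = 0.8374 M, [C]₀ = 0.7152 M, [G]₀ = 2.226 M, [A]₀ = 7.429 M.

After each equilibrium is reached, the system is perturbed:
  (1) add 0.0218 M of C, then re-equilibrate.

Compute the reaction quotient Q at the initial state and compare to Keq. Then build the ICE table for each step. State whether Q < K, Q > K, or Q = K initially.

Q₀ = 42.75 vs Keq = 7.2120e-05 ⇒ Q>K, reverse
Step 1:
                  E         C         G         A
  Initial    0.8374    0.7152     2.226     7.429
  Change     0.4656   -0.6984   -0.6984   -0.2328
  Equil       1.303   0.01684     1.528     7.196
  solve Keq expr → x = -0.2328; check Q = 7.2120e-05
Then add 0.0218 M of C.
Step 2:
                  E         C         G         A
  Initial     1.303   0.03864     1.528     7.196
  Change    0.01429  -0.02143  -0.02143 -0.007143
  Equil       1.317   0.01721     1.506     7.189
  solve Keq expr → x = -0.007143; check Q = 7.2120e-05

Q₀ = 42.75; Q > K (proceeds reverse)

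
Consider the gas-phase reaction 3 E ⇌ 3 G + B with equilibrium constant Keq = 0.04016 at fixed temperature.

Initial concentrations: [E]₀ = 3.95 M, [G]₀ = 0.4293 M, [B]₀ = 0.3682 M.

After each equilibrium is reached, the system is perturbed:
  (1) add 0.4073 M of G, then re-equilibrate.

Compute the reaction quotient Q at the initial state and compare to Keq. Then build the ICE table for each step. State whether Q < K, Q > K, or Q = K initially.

Q₀ = 4.7269e-04 vs Keq = 0.04016 ⇒ Q<K, forward
Step 1:
                    E           G           B
  I              3.95      0.4293      0.3682
  C            -0.816       0.816       0.272
  E             3.134       1.245      0.6402
  solve Keq expr → x = 0.272; check Q = 0.04016
Then add 0.4073 M of G.
Step 2:
                    E           G           B
  I             3.134       1.653      0.6402
  C            0.2465     -0.2465    -0.08215
  E              3.38       1.406       0.558
  solve Keq expr → x = -0.08215; check Q = 0.04016

Q₀ = 4.7269e-04; Q < K (proceeds forward)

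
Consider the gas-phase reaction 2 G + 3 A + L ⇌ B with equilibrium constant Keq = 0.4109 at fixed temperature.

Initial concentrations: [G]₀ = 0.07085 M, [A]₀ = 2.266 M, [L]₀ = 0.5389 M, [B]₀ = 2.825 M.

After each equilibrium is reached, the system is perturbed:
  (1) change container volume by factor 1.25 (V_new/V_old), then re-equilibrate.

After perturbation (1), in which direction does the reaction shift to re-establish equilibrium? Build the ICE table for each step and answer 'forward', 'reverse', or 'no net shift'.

Direction: reverse

Q₀ = 89.75 vs Keq = 0.4109 ⇒ Q>K, reverse
Step 1:
                   G          A          L          B
  init       0.07085      2.266     0.5389      2.825
  Δ             0.48     0.7199       0.24      -0.24
  eq          0.5508      2.986     0.7789      2.585
  solve Keq expr → x = -0.24; check Q = 0.4109
Then change container volume by factor 1.25 (V_new/V_old).
Step 2:
                   G          A          L          B
  init        0.4407      2.389     0.6231      2.068
  Δ           0.1682     0.2522    0.08408   -0.08408
  eq          0.6088      2.641     0.7072      1.984
  solve Keq expr → x = -0.08408; check Q = 0.4109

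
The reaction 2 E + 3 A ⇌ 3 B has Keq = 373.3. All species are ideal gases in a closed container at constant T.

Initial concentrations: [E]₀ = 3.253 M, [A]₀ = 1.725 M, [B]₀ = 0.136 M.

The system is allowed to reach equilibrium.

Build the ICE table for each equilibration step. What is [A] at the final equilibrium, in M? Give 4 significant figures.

Q₀ = 4.6311e-05 vs Keq = 373.3 ⇒ Q<K, forward
Step 1:
                    E           A           B
  I             3.253       1.725       0.136
  C            -1.056      -1.584       1.584
  E             2.197      0.1413        1.72
  solve Keq expr → x = 0.5279; check Q = 373.3

[A]_eq = 0.1413 M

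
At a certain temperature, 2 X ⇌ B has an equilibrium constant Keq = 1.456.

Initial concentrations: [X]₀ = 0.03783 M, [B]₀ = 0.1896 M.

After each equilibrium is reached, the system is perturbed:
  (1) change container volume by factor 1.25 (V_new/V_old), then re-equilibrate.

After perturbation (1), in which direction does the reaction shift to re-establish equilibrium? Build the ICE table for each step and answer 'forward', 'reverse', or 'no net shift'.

Direction: reverse

Q₀ = 132.5 vs Keq = 1.456 ⇒ Q>K, reverse
Step 1:
                   X          B
  I          0.03783     0.1896
  C            0.206     -0.103
  E           0.2439    0.08658
  solve Keq expr → x = -0.103; check Q = 1.456
Then change container volume by factor 1.25 (V_new/V_old).
Step 2:
                   X          B
  I           0.1951    0.06927
  C          0.01275  -0.006374
  E           0.2078    0.06289
  solve Keq expr → x = -0.006374; check Q = 1.456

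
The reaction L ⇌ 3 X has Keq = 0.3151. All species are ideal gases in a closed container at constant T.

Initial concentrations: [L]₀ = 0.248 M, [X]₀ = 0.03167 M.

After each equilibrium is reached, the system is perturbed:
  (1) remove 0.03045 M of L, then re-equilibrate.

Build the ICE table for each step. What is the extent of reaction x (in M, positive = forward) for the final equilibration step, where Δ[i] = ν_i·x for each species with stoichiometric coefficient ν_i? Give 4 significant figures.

Q₀ = 1.2808e-04 vs Keq = 0.3151 ⇒ Q<K, forward
Step 1:
                  L         X
  Initial     0.248   0.03167
  Change    -0.1074    0.3222
  Equil      0.1406    0.3538
  solve Keq expr → x = 0.1074; check Q = 0.3151
Then remove 0.03045 M of L.
Step 2:
                  L         X
  Initial    0.1102    0.3538
  Change   0.006969  -0.02091
  Equil      0.1171    0.3329
  solve Keq expr → x = -0.006969; check Q = 0.3151

x = -0.006969 M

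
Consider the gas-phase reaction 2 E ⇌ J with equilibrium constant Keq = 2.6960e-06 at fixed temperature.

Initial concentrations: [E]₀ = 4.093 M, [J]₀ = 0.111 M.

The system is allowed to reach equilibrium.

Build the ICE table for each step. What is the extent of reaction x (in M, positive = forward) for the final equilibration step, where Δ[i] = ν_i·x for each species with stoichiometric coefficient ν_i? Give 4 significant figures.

Q₀ = 0.006626 vs Keq = 2.6960e-06 ⇒ Q>K, reverse
Step 1:
                    E           J
  init          4.093       0.111
  Δ            0.2219     -0.1109
  eq            4.315  5.0195e-05
  solve Keq expr → x = -0.1109; check Q = 2.6960e-06

x = -0.1109 M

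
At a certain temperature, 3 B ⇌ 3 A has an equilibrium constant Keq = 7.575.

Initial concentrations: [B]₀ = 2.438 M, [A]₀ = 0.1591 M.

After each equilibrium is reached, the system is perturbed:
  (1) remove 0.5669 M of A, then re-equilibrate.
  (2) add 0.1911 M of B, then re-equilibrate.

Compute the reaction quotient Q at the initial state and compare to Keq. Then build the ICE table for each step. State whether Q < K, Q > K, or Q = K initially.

Q₀ = 2.7791e-04; Q < K (proceeds forward)

Q₀ = 2.7791e-04 vs Keq = 7.575 ⇒ Q<K, forward
Step 1:
                   B          A
  init         2.438     0.1591
  Δ           -1.562      1.562
  eq          0.8762      1.721
  solve Keq expr → x = 0.5206; check Q = 7.575
Then remove 0.5669 M of A.
Step 2:
                   B          A
  init        0.8762      1.154
  Δ          -0.1913     0.1913
  eq           0.685      1.345
  solve Keq expr → x = 0.06376; check Q = 7.575
Then add 0.1911 M of B.
Step 3:
                   B          A
  init        0.8761      1.345
  Δ          -0.1266     0.1266
  eq          0.7494      1.472
  solve Keq expr → x = 0.04221; check Q = 7.575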